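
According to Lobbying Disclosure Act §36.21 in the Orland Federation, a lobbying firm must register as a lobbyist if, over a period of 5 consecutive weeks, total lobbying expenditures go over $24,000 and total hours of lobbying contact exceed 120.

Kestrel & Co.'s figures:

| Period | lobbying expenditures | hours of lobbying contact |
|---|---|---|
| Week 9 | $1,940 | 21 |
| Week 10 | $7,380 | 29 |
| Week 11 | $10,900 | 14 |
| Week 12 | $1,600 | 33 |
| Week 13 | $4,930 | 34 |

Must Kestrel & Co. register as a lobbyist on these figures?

Yes

Total lobbying expenditures: $1,940 + $7,380 + $10,900 + $1,600 + $4,930 = $26,750 (> $24,000).
Total hours of lobbying contact: 21 + 29 + 14 + 33 + 34 = 131 (> 120).
The test is 'and': both thresholds are exceeded.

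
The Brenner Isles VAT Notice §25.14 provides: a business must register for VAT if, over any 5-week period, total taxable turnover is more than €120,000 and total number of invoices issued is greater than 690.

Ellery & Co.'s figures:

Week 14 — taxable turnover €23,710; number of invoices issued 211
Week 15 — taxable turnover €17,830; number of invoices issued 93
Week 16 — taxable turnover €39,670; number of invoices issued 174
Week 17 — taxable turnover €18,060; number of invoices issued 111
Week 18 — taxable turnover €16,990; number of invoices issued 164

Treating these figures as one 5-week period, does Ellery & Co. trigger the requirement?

Total taxable turnover: €23,710 + €17,830 + €39,670 + €18,060 + €16,990 = €116,260 (≤ €120,000).
Total number of invoices issued: 211 + 93 + 174 + 111 + 164 = 753 (> 690).
The test is 'and': the rule requires both, and at least one is not exceeded.

No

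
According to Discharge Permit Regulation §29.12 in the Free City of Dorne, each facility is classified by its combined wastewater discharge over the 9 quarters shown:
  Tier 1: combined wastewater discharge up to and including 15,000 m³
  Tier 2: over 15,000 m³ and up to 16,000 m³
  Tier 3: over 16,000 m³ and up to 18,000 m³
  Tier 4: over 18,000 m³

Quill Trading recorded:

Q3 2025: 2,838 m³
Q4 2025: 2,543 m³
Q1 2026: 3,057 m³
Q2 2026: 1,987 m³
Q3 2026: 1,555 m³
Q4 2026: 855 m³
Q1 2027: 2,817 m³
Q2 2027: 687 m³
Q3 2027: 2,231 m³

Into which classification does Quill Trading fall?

Combined wastewater discharge: 2,838 m³ + 2,543 m³ + 3,057 m³ + 1,987 m³ + 1,555 m³ + 855 m³ + 2,817 m³ + 687 m³ + 2,231 m³ = 18,570 m³.
18,570 m³ > 18,000 m³, so Tier 4 applies.

Tier 4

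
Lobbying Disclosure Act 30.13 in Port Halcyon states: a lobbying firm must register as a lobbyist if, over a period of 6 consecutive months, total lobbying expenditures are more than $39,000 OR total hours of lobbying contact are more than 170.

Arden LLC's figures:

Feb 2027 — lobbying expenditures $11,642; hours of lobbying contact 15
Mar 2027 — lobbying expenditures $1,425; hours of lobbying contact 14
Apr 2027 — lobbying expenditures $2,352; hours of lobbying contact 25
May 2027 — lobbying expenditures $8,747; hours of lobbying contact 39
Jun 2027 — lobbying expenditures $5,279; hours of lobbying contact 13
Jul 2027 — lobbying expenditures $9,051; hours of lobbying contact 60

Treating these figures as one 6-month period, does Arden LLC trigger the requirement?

No

Total lobbying expenditures: $11,642 + $1,425 + $2,352 + $8,747 + $5,279 + $9,051 = $38,496 (≤ $39,000).
Total hours of lobbying contact: 15 + 14 + 25 + 39 + 13 + 60 = 166 (≤ 170).
The test is 'or': neither threshold is exceeded.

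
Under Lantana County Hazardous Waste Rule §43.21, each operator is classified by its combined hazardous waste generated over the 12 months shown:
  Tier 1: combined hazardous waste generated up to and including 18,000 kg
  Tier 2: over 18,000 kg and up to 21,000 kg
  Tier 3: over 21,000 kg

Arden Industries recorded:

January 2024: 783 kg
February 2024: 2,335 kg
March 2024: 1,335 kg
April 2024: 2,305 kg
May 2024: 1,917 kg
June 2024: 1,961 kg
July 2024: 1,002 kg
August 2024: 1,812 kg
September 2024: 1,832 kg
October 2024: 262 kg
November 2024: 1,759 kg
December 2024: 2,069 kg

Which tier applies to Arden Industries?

Tier 2

Combined hazardous waste generated: 783 kg + 2,335 kg + 1,335 kg + 2,305 kg + 1,917 kg + 1,961 kg + 1,002 kg + 1,812 kg + 1,832 kg + 262 kg + 1,759 kg + 2,069 kg = 19,372 kg.
18,000 kg < 19,372 kg ≤ 21,000 kg, so Tier 2 applies.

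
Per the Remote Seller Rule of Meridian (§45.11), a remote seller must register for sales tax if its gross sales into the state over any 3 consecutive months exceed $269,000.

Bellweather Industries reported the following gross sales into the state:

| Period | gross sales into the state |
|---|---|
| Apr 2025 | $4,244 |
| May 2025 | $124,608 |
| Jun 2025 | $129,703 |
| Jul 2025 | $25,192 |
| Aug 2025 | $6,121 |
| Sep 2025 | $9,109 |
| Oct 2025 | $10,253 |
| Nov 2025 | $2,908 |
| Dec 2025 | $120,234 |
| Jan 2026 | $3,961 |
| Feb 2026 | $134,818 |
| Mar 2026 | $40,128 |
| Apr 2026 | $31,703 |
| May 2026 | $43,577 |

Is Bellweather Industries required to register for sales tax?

Apr 2025–Jun 2025: $4,244 + $124,608 + $129,703 = $258,555 (under)
May 2025–Jul 2025: $124,608 + $129,703 + $25,192 = $279,503 (over)
Jun 2025–Aug 2025: $129,703 + $25,192 + $6,121 = $161,016 (under)
Jul 2025–Sep 2025: $25,192 + $6,121 + $9,109 = $40,422 (under)
Aug 2025–Oct 2025: $6,121 + $9,109 + $10,253 = $25,483 (under)
Sep 2025–Nov 2025: $9,109 + $10,253 + $2,908 = $22,270 (under)
Oct 2025–Dec 2025: $10,253 + $2,908 + $120,234 = $133,395 (under)
Nov 2025–Jan 2026: $2,908 + $120,234 + $3,961 = $127,103 (under)
Dec 2025–Feb 2026: $120,234 + $3,961 + $134,818 = $259,013 (under)
Jan 2026–Mar 2026: $3,961 + $134,818 + $40,128 = $178,907 (under)
Feb 2026–Apr 2026: $134,818 + $40,128 + $31,703 = $206,649 (under)
Mar 2026–May 2026: $40,128 + $31,703 + $43,577 = $115,408 (under)
At least one window exceeds $269,000.

Yes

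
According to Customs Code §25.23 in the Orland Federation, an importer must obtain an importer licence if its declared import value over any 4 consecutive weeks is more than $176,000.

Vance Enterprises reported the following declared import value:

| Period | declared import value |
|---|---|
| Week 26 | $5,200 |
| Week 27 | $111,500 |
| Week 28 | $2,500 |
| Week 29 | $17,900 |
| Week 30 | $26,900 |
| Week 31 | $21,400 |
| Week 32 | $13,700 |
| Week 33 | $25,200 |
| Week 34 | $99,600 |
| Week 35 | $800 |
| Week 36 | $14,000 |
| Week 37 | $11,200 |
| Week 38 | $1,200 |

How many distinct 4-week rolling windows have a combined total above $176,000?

0

Week 26–Week 29: $5,200 + $111,500 + $2,500 + $17,900 = $137,100 (under)
Week 27–Week 30: $111,500 + $2,500 + $17,900 + $26,900 = $158,800 (under)
Week 28–Week 31: $2,500 + $17,900 + $26,900 + $21,400 = $68,700 (under)
Week 29–Week 32: $17,900 + $26,900 + $21,400 + $13,700 = $79,900 (under)
Week 30–Week 33: $26,900 + $21,400 + $13,700 + $25,200 = $87,200 (under)
Week 31–Week 34: $21,400 + $13,700 + $25,200 + $99,600 = $159,900 (under)
Week 32–Week 35: $13,700 + $25,200 + $99,600 + $800 = $139,300 (under)
Week 33–Week 36: $25,200 + $99,600 + $800 + $14,000 = $139,600 (under)
Week 34–Week 37: $99,600 + $800 + $14,000 + $11,200 = $125,600 (under)
Week 35–Week 38: $800 + $14,000 + $11,200 + $1,200 = $27,200 (under)
0 windows exceed the threshold.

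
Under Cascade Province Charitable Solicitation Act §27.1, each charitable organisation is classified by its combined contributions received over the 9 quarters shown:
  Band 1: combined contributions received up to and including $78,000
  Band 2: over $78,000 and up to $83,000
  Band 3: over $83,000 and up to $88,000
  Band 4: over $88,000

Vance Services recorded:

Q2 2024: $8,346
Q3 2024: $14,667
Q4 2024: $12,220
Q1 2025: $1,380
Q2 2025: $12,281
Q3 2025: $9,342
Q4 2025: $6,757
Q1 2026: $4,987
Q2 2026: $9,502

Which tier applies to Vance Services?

Combined contributions received: $8,346 + $14,667 + $12,220 + $1,380 + $12,281 + $9,342 + $6,757 + $4,987 + $9,502 = $79,482.
$78,000 < $79,482 ≤ $83,000, so Band 2 applies.

Band 2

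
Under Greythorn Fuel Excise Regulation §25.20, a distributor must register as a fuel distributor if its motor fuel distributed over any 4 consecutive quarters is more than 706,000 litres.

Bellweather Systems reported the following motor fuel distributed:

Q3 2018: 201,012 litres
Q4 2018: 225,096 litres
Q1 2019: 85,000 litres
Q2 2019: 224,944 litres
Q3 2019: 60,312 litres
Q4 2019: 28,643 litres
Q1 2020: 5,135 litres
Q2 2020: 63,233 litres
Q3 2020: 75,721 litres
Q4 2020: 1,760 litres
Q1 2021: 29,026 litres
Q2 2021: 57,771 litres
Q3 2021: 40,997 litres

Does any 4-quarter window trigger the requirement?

Yes

Q3 2018–Q2 2019: 201,012 litres + 225,096 litres + 85,000 litres + 224,944 litres = 736,052 litres (over)
Q4 2018–Q3 2019: 225,096 litres + 85,000 litres + 224,944 litres + 60,312 litres = 595,352 litres (under)
Q1 2019–Q4 2019: 85,000 litres + 224,944 litres + 60,312 litres + 28,643 litres = 398,899 litres (under)
Q2 2019–Q1 2020: 224,944 litres + 60,312 litres + 28,643 litres + 5,135 litres = 319,034 litres (under)
Q3 2019–Q2 2020: 60,312 litres + 28,643 litres + 5,135 litres + 63,233 litres = 157,323 litres (under)
Q4 2019–Q3 2020: 28,643 litres + 5,135 litres + 63,233 litres + 75,721 litres = 172,732 litres (under)
Q1 2020–Q4 2020: 5,135 litres + 63,233 litres + 75,721 litres + 1,760 litres = 145,849 litres (under)
Q2 2020–Q1 2021: 63,233 litres + 75,721 litres + 1,760 litres + 29,026 litres = 169,740 litres (under)
Q3 2020–Q2 2021: 75,721 litres + 1,760 litres + 29,026 litres + 57,771 litres = 164,278 litres (under)
Q4 2020–Q3 2021: 1,760 litres + 29,026 litres + 57,771 litres + 40,997 litres = 129,554 litres (under)
At least one window exceeds 706,000 litres.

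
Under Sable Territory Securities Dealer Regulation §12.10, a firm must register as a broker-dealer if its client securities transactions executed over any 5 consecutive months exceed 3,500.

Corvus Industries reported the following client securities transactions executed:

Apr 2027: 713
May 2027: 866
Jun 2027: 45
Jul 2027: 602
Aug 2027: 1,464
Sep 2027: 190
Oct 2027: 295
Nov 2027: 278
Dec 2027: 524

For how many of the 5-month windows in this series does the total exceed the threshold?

Apr 2027–Aug 2027: 713 + 866 + 45 + 602 + 1,464 = 3,690 (over)
May 2027–Sep 2027: 866 + 45 + 602 + 1,464 + 190 = 3,167 (under)
Jun 2027–Oct 2027: 45 + 602 + 1,464 + 190 + 295 = 2,596 (under)
Jul 2027–Nov 2027: 602 + 1,464 + 190 + 295 + 278 = 2,829 (under)
Aug 2027–Dec 2027: 1,464 + 190 + 295 + 278 + 524 = 2,751 (under)
1 window exceeds the threshold.

1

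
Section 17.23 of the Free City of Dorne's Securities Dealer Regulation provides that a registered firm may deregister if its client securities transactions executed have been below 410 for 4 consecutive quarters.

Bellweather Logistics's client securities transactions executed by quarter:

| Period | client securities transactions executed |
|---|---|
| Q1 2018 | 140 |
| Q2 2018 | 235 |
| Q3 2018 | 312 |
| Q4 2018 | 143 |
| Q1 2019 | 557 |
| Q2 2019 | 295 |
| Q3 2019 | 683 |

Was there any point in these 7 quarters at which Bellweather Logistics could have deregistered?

Quarters below 410: Q1 2018, Q2 2018, Q3 2018, Q4 2018, Q2 2019.
Longest run of consecutive quarters below the threshold: 4.
4 ≥ 4, so Bellweather Logistics became eligible.

Yes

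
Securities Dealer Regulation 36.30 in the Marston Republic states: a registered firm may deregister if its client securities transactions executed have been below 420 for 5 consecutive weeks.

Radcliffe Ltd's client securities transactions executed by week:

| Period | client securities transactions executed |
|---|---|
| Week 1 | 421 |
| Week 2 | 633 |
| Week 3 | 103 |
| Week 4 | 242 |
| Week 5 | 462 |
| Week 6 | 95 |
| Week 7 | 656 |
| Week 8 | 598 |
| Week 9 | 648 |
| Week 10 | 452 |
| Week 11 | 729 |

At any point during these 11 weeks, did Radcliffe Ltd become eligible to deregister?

No

Weeks below 420: Week 3, Week 4, Week 6.
Longest run of consecutive weeks below the threshold: 2.
2 < 5, so Radcliffe Ltd never became eligible.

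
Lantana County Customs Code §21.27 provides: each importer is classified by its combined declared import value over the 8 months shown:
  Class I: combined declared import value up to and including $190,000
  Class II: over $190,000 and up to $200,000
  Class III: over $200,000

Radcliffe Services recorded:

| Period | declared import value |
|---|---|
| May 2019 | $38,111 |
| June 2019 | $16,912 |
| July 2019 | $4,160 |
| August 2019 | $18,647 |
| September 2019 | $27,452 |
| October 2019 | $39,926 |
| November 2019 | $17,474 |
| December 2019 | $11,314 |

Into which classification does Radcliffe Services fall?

Class I

Combined declared import value: $38,111 + $16,912 + $4,160 + $18,647 + $27,452 + $39,926 + $17,474 + $11,314 = $173,996.
$173,996 ≤ $190,000, so Class I applies.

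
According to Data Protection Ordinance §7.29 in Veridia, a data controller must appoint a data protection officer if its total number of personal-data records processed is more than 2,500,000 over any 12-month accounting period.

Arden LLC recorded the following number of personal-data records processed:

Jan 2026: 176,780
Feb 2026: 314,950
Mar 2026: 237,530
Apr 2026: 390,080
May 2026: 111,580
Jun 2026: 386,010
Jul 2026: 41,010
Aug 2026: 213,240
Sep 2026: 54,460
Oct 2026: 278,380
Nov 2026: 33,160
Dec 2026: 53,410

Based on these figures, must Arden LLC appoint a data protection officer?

Total number of personal-data records processed: 176,780 + 314,950 + 237,530 + 390,080 + 111,580 + 386,010 + 41,010 + 213,240 + 54,460 + 278,380 + 33,160 + 53,410 = 2,290,590.
2,290,590 ≤ 2,500,000, so the threshold is not exceeded.

No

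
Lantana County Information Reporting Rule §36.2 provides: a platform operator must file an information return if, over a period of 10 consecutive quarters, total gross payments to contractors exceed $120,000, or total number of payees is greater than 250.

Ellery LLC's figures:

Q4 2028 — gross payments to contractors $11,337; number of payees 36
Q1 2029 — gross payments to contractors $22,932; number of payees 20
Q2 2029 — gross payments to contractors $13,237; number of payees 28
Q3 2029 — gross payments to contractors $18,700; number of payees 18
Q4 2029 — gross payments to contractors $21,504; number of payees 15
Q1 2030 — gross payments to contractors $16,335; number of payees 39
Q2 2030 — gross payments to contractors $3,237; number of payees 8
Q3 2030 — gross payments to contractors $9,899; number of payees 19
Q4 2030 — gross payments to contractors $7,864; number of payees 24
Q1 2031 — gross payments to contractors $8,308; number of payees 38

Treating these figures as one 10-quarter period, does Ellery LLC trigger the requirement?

Total gross payments to contractors: $11,337 + $22,932 + $13,237 + $18,700 + $21,504 + $16,335 + $3,237 + $9,899 + $7,864 + $8,308 = $133,353 (> $120,000).
Total number of payees: 36 + 20 + 28 + 18 + 15 + 39 + 8 + 19 + 24 + 38 = 245 (≤ 250).
The test is 'or': at least one threshold is exceeded.

Yes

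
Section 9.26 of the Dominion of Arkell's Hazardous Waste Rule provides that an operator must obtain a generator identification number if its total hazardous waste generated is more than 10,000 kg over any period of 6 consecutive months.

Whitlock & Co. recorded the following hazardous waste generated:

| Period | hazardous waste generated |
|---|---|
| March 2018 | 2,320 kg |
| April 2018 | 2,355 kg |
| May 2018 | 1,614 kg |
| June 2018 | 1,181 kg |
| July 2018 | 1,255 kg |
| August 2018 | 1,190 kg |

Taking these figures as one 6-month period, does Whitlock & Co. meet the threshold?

Total hazardous waste generated: 2,320 kg + 2,355 kg + 1,614 kg + 1,181 kg + 1,255 kg + 1,190 kg = 9,915 kg.
9,915 kg ≤ 10,000 kg, so the threshold is not exceeded.

No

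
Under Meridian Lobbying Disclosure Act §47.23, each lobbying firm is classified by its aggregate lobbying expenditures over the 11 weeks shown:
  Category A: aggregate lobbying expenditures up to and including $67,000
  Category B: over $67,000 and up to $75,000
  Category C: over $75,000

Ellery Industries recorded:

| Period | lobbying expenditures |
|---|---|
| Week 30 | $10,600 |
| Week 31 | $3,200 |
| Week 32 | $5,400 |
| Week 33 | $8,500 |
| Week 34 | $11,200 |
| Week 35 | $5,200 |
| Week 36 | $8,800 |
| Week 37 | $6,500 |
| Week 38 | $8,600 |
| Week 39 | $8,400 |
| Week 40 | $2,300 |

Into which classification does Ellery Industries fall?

Aggregate lobbying expenditures: $10,600 + $3,200 + $5,400 + $8,500 + $11,200 + $5,200 + $8,800 + $6,500 + $8,600 + $8,400 + $2,300 = $78,700.
$78,700 > $75,000, so Category C applies.

Category C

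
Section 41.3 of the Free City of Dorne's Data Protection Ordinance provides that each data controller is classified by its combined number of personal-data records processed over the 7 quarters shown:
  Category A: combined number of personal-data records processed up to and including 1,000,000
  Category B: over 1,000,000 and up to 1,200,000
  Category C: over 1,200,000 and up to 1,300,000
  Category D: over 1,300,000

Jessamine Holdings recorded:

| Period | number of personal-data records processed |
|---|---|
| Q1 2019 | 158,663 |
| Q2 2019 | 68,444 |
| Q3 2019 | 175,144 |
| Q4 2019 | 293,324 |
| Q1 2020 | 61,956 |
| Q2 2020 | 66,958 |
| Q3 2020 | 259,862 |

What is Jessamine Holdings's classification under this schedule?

Combined number of personal-data records processed: 158,663 + 68,444 + 175,144 + 293,324 + 61,956 + 66,958 + 259,862 = 1,084,351.
1,000,000 < 1,084,351 ≤ 1,200,000, so Category B applies.

Category B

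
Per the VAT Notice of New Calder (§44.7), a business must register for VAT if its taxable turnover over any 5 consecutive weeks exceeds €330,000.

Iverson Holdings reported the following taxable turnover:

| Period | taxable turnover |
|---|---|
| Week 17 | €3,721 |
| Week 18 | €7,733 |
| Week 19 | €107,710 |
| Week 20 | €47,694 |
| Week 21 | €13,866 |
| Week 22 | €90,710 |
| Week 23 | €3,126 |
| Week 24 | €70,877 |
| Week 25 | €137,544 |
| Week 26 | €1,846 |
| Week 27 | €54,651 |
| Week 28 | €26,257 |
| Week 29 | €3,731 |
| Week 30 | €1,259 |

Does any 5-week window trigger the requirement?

No

Week 17–Week 21: €3,721 + €7,733 + €107,710 + €47,694 + €13,866 = €180,724 (under)
Week 18–Week 22: €7,733 + €107,710 + €47,694 + €13,866 + €90,710 = €267,713 (under)
Week 19–Week 23: €107,710 + €47,694 + €13,866 + €90,710 + €3,126 = €263,106 (under)
Week 20–Week 24: €47,694 + €13,866 + €90,710 + €3,126 + €70,877 = €226,273 (under)
Week 21–Week 25: €13,866 + €90,710 + €3,126 + €70,877 + €137,544 = €316,123 (under)
Week 22–Week 26: €90,710 + €3,126 + €70,877 + €137,544 + €1,846 = €304,103 (under)
Week 23–Week 27: €3,126 + €70,877 + €137,544 + €1,846 + €54,651 = €268,044 (under)
Week 24–Week 28: €70,877 + €137,544 + €1,846 + €54,651 + €26,257 = €291,175 (under)
Week 25–Week 29: €137,544 + €1,846 + €54,651 + €26,257 + €3,731 = €224,029 (under)
Week 26–Week 30: €1,846 + €54,651 + €26,257 + €3,731 + €1,259 = €87,744 (under)
No window exceeds €330,000.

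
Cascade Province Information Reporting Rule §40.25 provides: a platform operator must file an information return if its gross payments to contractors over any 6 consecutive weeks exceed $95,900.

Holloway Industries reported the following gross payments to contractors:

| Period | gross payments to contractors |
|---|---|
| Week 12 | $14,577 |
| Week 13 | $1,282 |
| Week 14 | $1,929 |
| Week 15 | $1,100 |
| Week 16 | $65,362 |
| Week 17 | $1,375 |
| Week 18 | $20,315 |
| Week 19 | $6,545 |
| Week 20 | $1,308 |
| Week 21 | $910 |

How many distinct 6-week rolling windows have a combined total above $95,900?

Week 12–Week 17: $14,577 + $1,282 + $1,929 + $1,100 + $65,362 + $1,375 = $85,625 (under)
Week 13–Week 18: $1,282 + $1,929 + $1,100 + $65,362 + $1,375 + $20,315 = $91,363 (under)
Week 14–Week 19: $1,929 + $1,100 + $65,362 + $1,375 + $20,315 + $6,545 = $96,626 (over)
Week 15–Week 20: $1,100 + $65,362 + $1,375 + $20,315 + $6,545 + $1,308 = $96,005 (over)
Week 16–Week 21: $65,362 + $1,375 + $20,315 + $6,545 + $1,308 + $910 = $95,815 (under)
2 windows exceed the threshold.

2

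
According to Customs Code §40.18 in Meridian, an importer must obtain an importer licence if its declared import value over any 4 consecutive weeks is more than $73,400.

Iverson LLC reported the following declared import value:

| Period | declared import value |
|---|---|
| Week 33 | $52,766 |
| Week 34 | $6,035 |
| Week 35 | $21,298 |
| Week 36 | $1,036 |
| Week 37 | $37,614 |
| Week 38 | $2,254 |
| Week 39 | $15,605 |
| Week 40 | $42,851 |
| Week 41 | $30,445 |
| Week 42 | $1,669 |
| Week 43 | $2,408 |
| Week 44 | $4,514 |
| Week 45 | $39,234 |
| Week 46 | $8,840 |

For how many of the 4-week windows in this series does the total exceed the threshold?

5

Week 33–Week 36: $52,766 + $6,035 + $21,298 + $1,036 = $81,135 (over)
Week 34–Week 37: $6,035 + $21,298 + $1,036 + $37,614 = $65,983 (under)
Week 35–Week 38: $21,298 + $1,036 + $37,614 + $2,254 = $62,202 (under)
Week 36–Week 39: $1,036 + $37,614 + $2,254 + $15,605 = $56,509 (under)
Week 37–Week 40: $37,614 + $2,254 + $15,605 + $42,851 = $98,324 (over)
Week 38–Week 41: $2,254 + $15,605 + $42,851 + $30,445 = $91,155 (over)
Week 39–Week 42: $15,605 + $42,851 + $30,445 + $1,669 = $90,570 (over)
Week 40–Week 43: $42,851 + $30,445 + $1,669 + $2,408 = $77,373 (over)
Week 41–Week 44: $30,445 + $1,669 + $2,408 + $4,514 = $39,036 (under)
Week 42–Week 45: $1,669 + $2,408 + $4,514 + $39,234 = $47,825 (under)
Week 43–Week 46: $2,408 + $4,514 + $39,234 + $8,840 = $54,996 (under)
5 windows exceed the threshold.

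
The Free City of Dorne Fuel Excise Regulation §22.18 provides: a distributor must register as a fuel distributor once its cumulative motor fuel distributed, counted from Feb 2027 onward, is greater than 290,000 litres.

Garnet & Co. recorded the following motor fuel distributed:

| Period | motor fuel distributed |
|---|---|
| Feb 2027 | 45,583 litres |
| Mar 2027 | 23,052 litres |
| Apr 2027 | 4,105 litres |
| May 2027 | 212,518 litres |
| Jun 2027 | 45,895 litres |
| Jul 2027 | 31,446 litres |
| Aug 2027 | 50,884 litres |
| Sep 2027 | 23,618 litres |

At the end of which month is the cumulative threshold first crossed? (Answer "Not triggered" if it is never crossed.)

Through Feb 2027: 45,583 litres
Through Mar 2027: 68,635 litres
Through Apr 2027: 72,740 litres
Through May 2027: 285,258 litres
Through Jun 2027: 331,153 litres ← exceeds threshold

Jun 2027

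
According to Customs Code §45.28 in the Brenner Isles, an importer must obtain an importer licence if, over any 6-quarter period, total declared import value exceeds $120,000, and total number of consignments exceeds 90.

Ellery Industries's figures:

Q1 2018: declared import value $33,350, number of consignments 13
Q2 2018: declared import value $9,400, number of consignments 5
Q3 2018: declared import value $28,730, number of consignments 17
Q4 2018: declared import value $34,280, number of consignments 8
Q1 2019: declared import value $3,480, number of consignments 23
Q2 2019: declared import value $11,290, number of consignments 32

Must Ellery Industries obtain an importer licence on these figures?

Yes

Total declared import value: $33,350 + $9,400 + $28,730 + $34,280 + $3,480 + $11,290 = $120,530 (> $120,000).
Total number of consignments: 13 + 5 + 17 + 8 + 23 + 32 = 98 (> 90).
The test is 'and': both thresholds are exceeded.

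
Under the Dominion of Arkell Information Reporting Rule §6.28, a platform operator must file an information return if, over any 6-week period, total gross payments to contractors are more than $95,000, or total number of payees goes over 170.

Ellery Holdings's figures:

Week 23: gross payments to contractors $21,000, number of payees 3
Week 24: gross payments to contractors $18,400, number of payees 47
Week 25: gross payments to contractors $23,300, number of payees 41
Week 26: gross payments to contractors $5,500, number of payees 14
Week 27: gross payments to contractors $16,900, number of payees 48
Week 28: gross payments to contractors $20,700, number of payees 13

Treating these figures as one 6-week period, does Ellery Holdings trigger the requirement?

Yes

Total gross payments to contractors: $21,000 + $18,400 + $23,300 + $5,500 + $16,900 + $20,700 = $105,800 (> $95,000).
Total number of payees: 3 + 47 + 41 + 14 + 48 + 13 = 166 (≤ 170).
The test is 'or': at least one threshold is exceeded.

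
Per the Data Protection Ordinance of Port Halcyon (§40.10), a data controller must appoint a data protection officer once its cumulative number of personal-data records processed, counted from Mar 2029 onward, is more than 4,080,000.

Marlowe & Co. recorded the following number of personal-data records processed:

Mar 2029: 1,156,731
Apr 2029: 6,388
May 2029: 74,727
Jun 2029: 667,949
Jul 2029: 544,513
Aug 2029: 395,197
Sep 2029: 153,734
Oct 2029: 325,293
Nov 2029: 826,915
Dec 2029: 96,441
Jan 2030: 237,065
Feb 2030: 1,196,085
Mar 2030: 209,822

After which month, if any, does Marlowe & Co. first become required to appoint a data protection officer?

Nov 2029

Through Mar 2029: 1,156,731
Through Apr 2029: 1,163,119
Through May 2029: 1,237,846
Through Jun 2029: 1,905,795
Through Jul 2029: 2,450,308
Through Aug 2029: 2,845,505
Through Sep 2029: 2,999,239
Through Oct 2029: 3,324,532
Through Nov 2029: 4,151,447 ← exceeds threshold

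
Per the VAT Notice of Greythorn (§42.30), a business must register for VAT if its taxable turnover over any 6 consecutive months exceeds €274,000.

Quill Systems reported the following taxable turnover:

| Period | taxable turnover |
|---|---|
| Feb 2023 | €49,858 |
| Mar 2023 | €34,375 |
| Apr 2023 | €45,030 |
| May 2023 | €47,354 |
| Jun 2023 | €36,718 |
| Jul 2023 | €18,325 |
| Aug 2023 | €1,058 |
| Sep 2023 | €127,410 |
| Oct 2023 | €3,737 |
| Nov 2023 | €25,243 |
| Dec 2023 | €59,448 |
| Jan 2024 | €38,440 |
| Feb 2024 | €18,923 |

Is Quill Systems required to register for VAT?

Yes

Feb 2023–Jul 2023: €49,858 + €34,375 + €45,030 + €47,354 + €36,718 + €18,325 = €231,660 (under)
Mar 2023–Aug 2023: €34,375 + €45,030 + €47,354 + €36,718 + €18,325 + €1,058 = €182,860 (under)
Apr 2023–Sep 2023: €45,030 + €47,354 + €36,718 + €18,325 + €1,058 + €127,410 = €275,895 (over)
May 2023–Oct 2023: €47,354 + €36,718 + €18,325 + €1,058 + €127,410 + €3,737 = €234,602 (under)
Jun 2023–Nov 2023: €36,718 + €18,325 + €1,058 + €127,410 + €3,737 + €25,243 = €212,491 (under)
Jul 2023–Dec 2023: €18,325 + €1,058 + €127,410 + €3,737 + €25,243 + €59,448 = €235,221 (under)
Aug 2023–Jan 2024: €1,058 + €127,410 + €3,737 + €25,243 + €59,448 + €38,440 = €255,336 (under)
Sep 2023–Feb 2024: €127,410 + €3,737 + €25,243 + €59,448 + €38,440 + €18,923 = €273,201 (under)
At least one window exceeds €274,000.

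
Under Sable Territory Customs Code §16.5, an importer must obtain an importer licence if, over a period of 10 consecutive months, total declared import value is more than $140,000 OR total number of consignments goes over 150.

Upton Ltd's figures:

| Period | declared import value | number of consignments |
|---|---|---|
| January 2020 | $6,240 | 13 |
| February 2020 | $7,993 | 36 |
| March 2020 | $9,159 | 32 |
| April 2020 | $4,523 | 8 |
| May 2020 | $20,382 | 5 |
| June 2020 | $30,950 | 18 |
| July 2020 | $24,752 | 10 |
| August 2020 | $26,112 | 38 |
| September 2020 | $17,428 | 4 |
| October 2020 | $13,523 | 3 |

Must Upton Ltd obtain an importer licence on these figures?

Yes

Total declared import value: $6,240 + $7,993 + $9,159 + $4,523 + $20,382 + $30,950 + $24,752 + $26,112 + $17,428 + $13,523 = $161,062 (> $140,000).
Total number of consignments: 13 + 36 + 32 + 8 + 5 + 18 + 10 + 38 + 4 + 3 = 167 (> 150).
The test is 'or': at least one threshold is exceeded.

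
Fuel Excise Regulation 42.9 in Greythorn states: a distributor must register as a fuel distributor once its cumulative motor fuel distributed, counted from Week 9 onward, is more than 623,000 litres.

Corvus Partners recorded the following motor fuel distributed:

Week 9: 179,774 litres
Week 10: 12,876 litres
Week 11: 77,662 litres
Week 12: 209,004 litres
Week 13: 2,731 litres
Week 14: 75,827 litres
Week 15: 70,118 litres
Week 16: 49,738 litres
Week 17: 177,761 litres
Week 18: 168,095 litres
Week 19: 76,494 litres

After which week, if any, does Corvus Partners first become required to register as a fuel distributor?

Week 15

Through Week 9: 179,774 litres
Through Week 10: 192,650 litres
Through Week 11: 270,312 litres
Through Week 12: 479,316 litres
Through Week 13: 482,047 litres
Through Week 14: 557,874 litres
Through Week 15: 627,992 litres ← exceeds threshold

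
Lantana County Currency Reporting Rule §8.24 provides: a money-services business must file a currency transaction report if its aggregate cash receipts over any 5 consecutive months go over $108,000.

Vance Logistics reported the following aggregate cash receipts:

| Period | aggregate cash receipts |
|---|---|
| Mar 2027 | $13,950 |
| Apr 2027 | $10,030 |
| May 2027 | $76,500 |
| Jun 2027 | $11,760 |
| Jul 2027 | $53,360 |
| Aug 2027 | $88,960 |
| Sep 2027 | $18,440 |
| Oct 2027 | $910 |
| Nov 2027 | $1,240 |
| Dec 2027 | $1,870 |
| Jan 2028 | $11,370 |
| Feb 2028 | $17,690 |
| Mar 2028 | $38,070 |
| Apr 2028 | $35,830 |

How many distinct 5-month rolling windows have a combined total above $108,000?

Mar 2027–Jul 2027: $13,950 + $10,030 + $76,500 + $11,760 + $53,360 = $165,600 (over)
Apr 2027–Aug 2027: $10,030 + $76,500 + $11,760 + $53,360 + $88,960 = $240,610 (over)
May 2027–Sep 2027: $76,500 + $11,760 + $53,360 + $88,960 + $18,440 = $249,020 (over)
Jun 2027–Oct 2027: $11,760 + $53,360 + $88,960 + $18,440 + $910 = $173,430 (over)
Jul 2027–Nov 2027: $53,360 + $88,960 + $18,440 + $910 + $1,240 = $162,910 (over)
Aug 2027–Dec 2027: $88,960 + $18,440 + $910 + $1,240 + $1,870 = $111,420 (over)
Sep 2027–Jan 2028: $18,440 + $910 + $1,240 + $1,870 + $11,370 = $33,830 (under)
Oct 2027–Feb 2028: $910 + $1,240 + $1,870 + $11,370 + $17,690 = $33,080 (under)
Nov 2027–Mar 2028: $1,240 + $1,870 + $11,370 + $17,690 + $38,070 = $70,240 (under)
Dec 2027–Apr 2028: $1,870 + $11,370 + $17,690 + $38,070 + $35,830 = $104,830 (under)
6 windows exceed the threshold.

6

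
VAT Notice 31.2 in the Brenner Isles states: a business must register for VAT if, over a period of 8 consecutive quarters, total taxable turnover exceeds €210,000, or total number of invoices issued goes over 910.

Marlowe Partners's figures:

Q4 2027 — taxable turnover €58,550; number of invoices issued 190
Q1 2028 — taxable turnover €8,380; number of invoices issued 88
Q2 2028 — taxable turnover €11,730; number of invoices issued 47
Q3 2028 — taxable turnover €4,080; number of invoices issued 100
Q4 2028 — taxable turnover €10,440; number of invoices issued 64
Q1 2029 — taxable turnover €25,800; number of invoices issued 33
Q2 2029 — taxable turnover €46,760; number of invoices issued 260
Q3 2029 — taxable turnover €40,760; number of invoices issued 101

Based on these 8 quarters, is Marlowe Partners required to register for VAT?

Total taxable turnover: €58,550 + €8,380 + €11,730 + €4,080 + €10,440 + €25,800 + €46,760 + €40,760 = €206,500 (≤ €210,000).
Total number of invoices issued: 190 + 88 + 47 + 100 + 64 + 33 + 260 + 101 = 883 (≤ 910).
The test is 'or': neither threshold is exceeded.

No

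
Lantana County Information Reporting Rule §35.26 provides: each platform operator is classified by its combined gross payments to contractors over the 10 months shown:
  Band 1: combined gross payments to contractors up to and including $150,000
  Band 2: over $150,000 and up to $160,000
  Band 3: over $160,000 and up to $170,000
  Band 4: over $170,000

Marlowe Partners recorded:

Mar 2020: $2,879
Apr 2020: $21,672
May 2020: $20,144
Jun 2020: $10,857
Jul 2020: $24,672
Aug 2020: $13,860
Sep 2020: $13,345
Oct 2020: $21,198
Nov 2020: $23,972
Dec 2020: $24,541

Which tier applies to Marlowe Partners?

Band 4

Combined gross payments to contractors: $2,879 + $21,672 + $20,144 + $10,857 + $24,672 + $13,860 + $13,345 + $21,198 + $23,972 + $24,541 = $177,140.
$177,140 > $170,000, so Band 4 applies.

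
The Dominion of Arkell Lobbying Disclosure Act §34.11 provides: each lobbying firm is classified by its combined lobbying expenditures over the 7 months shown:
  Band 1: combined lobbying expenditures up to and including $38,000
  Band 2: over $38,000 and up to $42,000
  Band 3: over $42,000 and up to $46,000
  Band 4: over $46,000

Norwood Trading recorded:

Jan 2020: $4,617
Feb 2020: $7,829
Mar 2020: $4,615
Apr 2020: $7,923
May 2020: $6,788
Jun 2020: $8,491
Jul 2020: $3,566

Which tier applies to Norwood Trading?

Band 3

Combined lobbying expenditures: $4,617 + $7,829 + $4,615 + $7,923 + $6,788 + $8,491 + $3,566 = $43,829.
$42,000 < $43,829 ≤ $46,000, so Band 3 applies.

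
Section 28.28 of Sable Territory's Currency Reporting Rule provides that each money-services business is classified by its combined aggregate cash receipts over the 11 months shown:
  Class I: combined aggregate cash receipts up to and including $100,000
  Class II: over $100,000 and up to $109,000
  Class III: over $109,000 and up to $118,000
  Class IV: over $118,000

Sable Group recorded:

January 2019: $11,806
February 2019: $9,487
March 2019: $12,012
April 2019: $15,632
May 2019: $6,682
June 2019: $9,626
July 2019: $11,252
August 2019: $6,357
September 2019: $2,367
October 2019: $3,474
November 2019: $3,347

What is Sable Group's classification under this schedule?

Class I

Combined aggregate cash receipts: $11,806 + $9,487 + $12,012 + $15,632 + $6,682 + $9,626 + $11,252 + $6,357 + $2,367 + $3,474 + $3,347 = $92,042.
$92,042 ≤ $100,000, so Class I applies.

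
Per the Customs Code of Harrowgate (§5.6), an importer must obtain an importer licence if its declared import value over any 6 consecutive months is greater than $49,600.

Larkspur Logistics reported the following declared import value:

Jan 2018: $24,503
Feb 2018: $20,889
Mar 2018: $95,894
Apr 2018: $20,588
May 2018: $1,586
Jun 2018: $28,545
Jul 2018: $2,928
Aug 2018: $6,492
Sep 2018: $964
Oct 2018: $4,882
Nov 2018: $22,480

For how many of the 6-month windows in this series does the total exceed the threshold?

Jan 2018–Jun 2018: $24,503 + $20,889 + $95,894 + $20,588 + $1,586 + $28,545 = $192,005 (over)
Feb 2018–Jul 2018: $20,889 + $95,894 + $20,588 + $1,586 + $28,545 + $2,928 = $170,430 (over)
Mar 2018–Aug 2018: $95,894 + $20,588 + $1,586 + $28,545 + $2,928 + $6,492 = $156,033 (over)
Apr 2018–Sep 2018: $20,588 + $1,586 + $28,545 + $2,928 + $6,492 + $964 = $61,103 (over)
May 2018–Oct 2018: $1,586 + $28,545 + $2,928 + $6,492 + $964 + $4,882 = $45,397 (under)
Jun 2018–Nov 2018: $28,545 + $2,928 + $6,492 + $964 + $4,882 + $22,480 = $66,291 (over)
5 windows exceed the threshold.

5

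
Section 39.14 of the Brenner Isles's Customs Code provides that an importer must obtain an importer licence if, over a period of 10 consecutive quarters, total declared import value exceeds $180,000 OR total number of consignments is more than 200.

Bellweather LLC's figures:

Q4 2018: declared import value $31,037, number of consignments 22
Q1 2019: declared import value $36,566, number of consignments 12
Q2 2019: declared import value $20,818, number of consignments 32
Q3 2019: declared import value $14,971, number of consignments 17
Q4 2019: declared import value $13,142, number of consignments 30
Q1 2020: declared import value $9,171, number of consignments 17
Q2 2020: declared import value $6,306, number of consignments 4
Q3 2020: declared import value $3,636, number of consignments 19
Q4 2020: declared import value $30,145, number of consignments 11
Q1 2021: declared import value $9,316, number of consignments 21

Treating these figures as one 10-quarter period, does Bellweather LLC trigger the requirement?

No

Total declared import value: $31,037 + $36,566 + $20,818 + $14,971 + $13,142 + $9,171 + $6,306 + $3,636 + $30,145 + $9,316 = $175,108 (≤ $180,000).
Total number of consignments: 22 + 12 + 32 + 17 + 30 + 17 + 4 + 19 + 11 + 21 = 185 (≤ 200).
The test is 'or': neither threshold is exceeded.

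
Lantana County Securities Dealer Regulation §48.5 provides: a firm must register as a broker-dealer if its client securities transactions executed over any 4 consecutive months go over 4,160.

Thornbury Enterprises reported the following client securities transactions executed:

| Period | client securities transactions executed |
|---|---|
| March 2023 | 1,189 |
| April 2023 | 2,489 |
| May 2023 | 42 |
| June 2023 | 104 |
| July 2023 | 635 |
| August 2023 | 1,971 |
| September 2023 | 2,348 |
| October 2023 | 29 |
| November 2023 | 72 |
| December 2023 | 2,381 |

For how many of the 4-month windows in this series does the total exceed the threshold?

4

March 2023–June 2023: 1,189 + 2,489 + 42 + 104 = 3,824 (under)
April 2023–July 2023: 2,489 + 42 + 104 + 635 = 3,270 (under)
May 2023–August 2023: 42 + 104 + 635 + 1,971 = 2,752 (under)
June 2023–September 2023: 104 + 635 + 1,971 + 2,348 = 5,058 (over)
July 2023–October 2023: 635 + 1,971 + 2,348 + 29 = 4,983 (over)
August 2023–November 2023: 1,971 + 2,348 + 29 + 72 = 4,420 (over)
September 2023–December 2023: 2,348 + 29 + 72 + 2,381 = 4,830 (over)
4 windows exceed the threshold.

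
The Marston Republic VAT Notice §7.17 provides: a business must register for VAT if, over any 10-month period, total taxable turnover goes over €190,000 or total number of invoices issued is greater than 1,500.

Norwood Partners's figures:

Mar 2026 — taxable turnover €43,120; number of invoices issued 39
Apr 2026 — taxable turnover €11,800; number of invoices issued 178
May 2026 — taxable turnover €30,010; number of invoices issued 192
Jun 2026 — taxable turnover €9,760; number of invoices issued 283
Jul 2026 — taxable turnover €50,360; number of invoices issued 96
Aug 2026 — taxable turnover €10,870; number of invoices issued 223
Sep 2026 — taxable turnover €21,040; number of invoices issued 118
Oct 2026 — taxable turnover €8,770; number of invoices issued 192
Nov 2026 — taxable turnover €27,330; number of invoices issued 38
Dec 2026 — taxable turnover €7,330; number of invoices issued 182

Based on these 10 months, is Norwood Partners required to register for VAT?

Total taxable turnover: €43,120 + €11,800 + €30,010 + €9,760 + €50,360 + €10,870 + €21,040 + €8,770 + €27,330 + €7,330 = €220,390 (> €190,000).
Total number of invoices issued: 39 + 178 + 192 + 283 + 96 + 223 + 118 + 192 + 38 + 182 = 1,541 (> 1,500).
The test is 'or': at least one threshold is exceeded.

Yes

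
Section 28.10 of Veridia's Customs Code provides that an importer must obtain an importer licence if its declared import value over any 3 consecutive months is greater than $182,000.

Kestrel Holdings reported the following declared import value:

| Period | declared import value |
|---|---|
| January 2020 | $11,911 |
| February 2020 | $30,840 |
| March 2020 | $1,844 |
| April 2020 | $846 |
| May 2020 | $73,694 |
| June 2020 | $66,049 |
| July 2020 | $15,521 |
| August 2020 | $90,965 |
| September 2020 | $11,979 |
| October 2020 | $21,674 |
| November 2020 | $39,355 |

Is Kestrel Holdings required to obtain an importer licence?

No

January 2020–March 2020: $11,911 + $30,840 + $1,844 = $44,595 (under)
February 2020–April 2020: $30,840 + $1,844 + $846 = $33,530 (under)
March 2020–May 2020: $1,844 + $846 + $73,694 = $76,384 (under)
April 2020–June 2020: $846 + $73,694 + $66,049 = $140,589 (under)
May 2020–July 2020: $73,694 + $66,049 + $15,521 = $155,264 (under)
June 2020–August 2020: $66,049 + $15,521 + $90,965 = $172,535 (under)
July 2020–September 2020: $15,521 + $90,965 + $11,979 = $118,465 (under)
August 2020–October 2020: $90,965 + $11,979 + $21,674 = $124,618 (under)
September 2020–November 2020: $11,979 + $21,674 + $39,355 = $73,008 (under)
No window exceeds $182,000.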